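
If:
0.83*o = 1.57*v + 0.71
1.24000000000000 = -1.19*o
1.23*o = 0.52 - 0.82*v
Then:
No Solution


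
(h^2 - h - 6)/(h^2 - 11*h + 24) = (h + 2)/(h - 8)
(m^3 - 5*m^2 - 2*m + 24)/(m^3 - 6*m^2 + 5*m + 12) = (m + 2)/(m + 1)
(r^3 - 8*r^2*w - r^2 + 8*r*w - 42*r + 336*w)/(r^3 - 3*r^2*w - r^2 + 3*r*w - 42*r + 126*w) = (r - 8*w)/(r - 3*w)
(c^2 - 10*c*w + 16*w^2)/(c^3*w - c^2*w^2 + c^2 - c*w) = (c^2 - 10*c*w + 16*w^2)/(c*(c^2*w - c*w^2 + c - w))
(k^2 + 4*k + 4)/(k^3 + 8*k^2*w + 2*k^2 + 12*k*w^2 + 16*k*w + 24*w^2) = (k + 2)/(k^2 + 8*k*w + 12*w^2)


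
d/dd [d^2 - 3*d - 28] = 2*d - 3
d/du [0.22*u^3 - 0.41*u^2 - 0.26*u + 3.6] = 0.66*u^2 - 0.82*u - 0.26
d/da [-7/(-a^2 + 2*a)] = 14*(1 - a)/(a^2*(a - 2)^2)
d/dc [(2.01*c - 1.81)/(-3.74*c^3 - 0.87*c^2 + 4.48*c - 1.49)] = (15.0348*c^3 - 18.5595*c^2 - 3.1494*c + 5.1139)/(13.9876*c^6 + 6.5076*c^5 - 32.7535*c^4 + 3.35*c^3 + 22.663*c^2 - 13.3504*c + 2.2201)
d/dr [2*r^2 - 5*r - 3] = 4*r - 5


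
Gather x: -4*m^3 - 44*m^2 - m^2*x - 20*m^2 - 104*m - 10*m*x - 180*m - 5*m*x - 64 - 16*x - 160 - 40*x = -4*m^3 - 64*m^2 - 284*m + x*(-m^2 - 15*m - 56) - 224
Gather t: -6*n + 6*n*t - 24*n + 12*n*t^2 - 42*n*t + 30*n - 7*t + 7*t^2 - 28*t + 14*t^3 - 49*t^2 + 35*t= -36*n*t + 14*t^3 + t^2*(12*n - 42)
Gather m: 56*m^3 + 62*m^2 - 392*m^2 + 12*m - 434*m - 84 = 56*m^3 - 330*m^2 - 422*m - 84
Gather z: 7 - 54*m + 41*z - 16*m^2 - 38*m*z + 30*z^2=-16*m^2 - 54*m + 30*z^2 + z*(41 - 38*m) + 7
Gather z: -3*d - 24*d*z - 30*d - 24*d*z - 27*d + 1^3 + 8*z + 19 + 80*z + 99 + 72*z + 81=-60*d + z*(160 - 48*d) + 200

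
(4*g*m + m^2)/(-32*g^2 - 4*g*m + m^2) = -m/(8*g - m)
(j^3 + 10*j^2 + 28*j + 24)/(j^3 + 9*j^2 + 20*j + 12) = (j + 2)/(j + 1)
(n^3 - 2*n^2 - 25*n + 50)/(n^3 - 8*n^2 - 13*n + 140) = (n^2 + 3*n - 10)/(n^2 - 3*n - 28)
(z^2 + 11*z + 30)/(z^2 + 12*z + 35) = (z + 6)/(z + 7)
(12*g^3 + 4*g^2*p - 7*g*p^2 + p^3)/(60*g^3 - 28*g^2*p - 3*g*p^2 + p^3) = (g + p)/(5*g + p)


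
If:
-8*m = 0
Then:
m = 0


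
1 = 1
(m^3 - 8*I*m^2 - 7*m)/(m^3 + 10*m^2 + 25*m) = (m^2 - 8*I*m - 7)/(m^2 + 10*m + 25)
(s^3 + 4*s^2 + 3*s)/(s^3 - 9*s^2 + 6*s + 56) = s*(s^2 + 4*s + 3)/(s^3 - 9*s^2 + 6*s + 56)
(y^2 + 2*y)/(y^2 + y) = (y + 2)/(y + 1)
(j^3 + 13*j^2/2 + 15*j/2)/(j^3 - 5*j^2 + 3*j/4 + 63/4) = 2*j*(j + 5)/(2*j^2 - 13*j + 21)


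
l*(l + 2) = l^2 + 2*l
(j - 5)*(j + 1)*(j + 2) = j^3 - 2*j^2 - 13*j - 10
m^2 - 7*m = m*(m - 7)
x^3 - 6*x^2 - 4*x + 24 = (x - 6)*(x - 2)*(x + 2)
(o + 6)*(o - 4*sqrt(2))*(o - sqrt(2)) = o^3 - 5*sqrt(2)*o^2 + 6*o^2 - 30*sqrt(2)*o + 8*o + 48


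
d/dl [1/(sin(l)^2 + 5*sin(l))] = -(2*sin(l) + 5)*cos(l)/((sin(l) + 5)^2*sin(l)^2)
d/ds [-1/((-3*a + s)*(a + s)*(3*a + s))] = (-(a + s)*(3*a - s) + (a + s)*(3*a + s) - (3*a - s)*(3*a + s))/((a + s)^2*(3*a - s)^2*(3*a + s)^2)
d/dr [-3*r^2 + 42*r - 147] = 42 - 6*r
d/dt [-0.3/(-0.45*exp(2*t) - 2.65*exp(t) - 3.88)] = (-0.27*exp(t) - 0.795)*exp(t)/(0.45*exp(2*t) + 2.65*exp(t) + 3.88)^2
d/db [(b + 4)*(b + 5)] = 2*b + 9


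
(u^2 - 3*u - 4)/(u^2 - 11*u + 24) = (u^2 - 3*u - 4)/(u^2 - 11*u + 24)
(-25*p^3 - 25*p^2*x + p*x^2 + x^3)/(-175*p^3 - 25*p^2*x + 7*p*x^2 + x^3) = (p + x)/(7*p + x)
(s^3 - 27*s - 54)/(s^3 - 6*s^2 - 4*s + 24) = (s^2 + 6*s + 9)/(s^2 - 4)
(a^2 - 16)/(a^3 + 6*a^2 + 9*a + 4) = (a - 4)/(a^2 + 2*a + 1)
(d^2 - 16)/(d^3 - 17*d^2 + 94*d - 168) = (d + 4)/(d^2 - 13*d + 42)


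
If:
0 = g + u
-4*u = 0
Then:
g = 0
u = 0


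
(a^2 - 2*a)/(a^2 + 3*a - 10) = a/(a + 5)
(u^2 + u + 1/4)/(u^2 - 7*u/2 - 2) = (u + 1/2)/(u - 4)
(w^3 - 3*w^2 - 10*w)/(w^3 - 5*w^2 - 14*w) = (w - 5)/(w - 7)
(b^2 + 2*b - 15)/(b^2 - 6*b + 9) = (b + 5)/(b - 3)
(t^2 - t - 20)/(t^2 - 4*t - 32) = (t - 5)/(t - 8)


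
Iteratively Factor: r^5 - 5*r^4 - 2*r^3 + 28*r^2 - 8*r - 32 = (r + 2)*(r^4 - 7*r^3 + 12*r^2 + 4*r - 16) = (r + 1)*(r + 2)*(r^3 - 8*r^2 + 20*r - 16) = (r - 2)*(r + 1)*(r + 2)*(r^2 - 6*r + 8) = (r - 4)*(r - 2)*(r + 1)*(r + 2)*(r - 2)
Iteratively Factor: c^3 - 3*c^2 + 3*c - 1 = (c - 1)*(c^2 - 2*c + 1) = (c - 1)^2*(c - 1)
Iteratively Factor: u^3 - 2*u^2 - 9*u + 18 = (u - 2)*(u^2 - 9) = (u - 3)*(u - 2)*(u + 3)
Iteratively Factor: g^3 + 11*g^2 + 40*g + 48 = (g + 4)*(g^2 + 7*g + 12) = (g + 4)^2*(g + 3)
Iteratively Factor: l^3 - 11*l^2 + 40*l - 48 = (l - 4)*(l^2 - 7*l + 12) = (l - 4)*(l - 3)*(l - 4)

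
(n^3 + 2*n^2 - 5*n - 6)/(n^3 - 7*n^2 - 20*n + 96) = (n^3 + 2*n^2 - 5*n - 6)/(n^3 - 7*n^2 - 20*n + 96)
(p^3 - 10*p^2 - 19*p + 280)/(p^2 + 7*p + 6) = (p^3 - 10*p^2 - 19*p + 280)/(p^2 + 7*p + 6)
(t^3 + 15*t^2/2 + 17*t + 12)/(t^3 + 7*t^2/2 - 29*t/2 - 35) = (2*t^2 + 11*t + 12)/(2*t^2 + 3*t - 35)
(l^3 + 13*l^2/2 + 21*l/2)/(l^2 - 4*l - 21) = l*(2*l + 7)/(2*(l - 7))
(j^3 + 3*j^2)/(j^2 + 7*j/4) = 4*j*(j + 3)/(4*j + 7)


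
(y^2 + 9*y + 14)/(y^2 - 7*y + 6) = (y^2 + 9*y + 14)/(y^2 - 7*y + 6)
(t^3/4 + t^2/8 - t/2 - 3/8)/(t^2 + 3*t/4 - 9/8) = (2*t^3 + t^2 - 4*t - 3)/(8*t^2 + 6*t - 9)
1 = 1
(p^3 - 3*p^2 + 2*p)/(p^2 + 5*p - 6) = p*(p - 2)/(p + 6)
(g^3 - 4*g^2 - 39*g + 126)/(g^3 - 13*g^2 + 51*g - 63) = (g + 6)/(g - 3)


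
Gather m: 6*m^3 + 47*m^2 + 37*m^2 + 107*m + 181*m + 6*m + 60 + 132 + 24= 6*m^3 + 84*m^2 + 294*m + 216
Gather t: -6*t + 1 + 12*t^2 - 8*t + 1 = 12*t^2 - 14*t + 2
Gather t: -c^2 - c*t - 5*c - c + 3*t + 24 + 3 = -c^2 - 6*c + t*(3 - c) + 27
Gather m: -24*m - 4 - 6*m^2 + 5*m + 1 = -6*m^2 - 19*m - 3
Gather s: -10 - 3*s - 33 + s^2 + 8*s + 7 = s^2 + 5*s - 36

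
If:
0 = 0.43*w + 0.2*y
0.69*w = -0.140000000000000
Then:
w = -0.20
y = 0.44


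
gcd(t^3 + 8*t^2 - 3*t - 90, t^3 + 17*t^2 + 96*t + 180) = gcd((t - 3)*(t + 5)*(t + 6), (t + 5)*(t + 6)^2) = t^2 + 11*t + 30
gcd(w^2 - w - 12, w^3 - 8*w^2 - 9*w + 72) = w + 3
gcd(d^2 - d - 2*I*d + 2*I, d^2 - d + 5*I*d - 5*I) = d - 1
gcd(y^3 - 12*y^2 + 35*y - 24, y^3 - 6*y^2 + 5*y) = y - 1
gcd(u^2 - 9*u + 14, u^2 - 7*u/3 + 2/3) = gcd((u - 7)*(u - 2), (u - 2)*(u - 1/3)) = u - 2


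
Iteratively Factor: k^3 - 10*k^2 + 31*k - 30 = (k - 3)*(k^2 - 7*k + 10) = (k - 5)*(k - 3)*(k - 2)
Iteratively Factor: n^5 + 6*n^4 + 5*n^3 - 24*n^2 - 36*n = (n + 3)*(n^4 + 3*n^3 - 4*n^2 - 12*n) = n*(n + 3)*(n^3 + 3*n^2 - 4*n - 12) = n*(n + 2)*(n + 3)*(n^2 + n - 6) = n*(n + 2)*(n + 3)^2*(n - 2)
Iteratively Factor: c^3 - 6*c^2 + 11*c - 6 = (c - 1)*(c^2 - 5*c + 6) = (c - 2)*(c - 1)*(c - 3)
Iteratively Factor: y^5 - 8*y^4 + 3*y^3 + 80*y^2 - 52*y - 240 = (y - 4)*(y^4 - 4*y^3 - 13*y^2 + 28*y + 60) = (y - 4)*(y - 3)*(y^3 - y^2 - 16*y - 20) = (y - 4)*(y - 3)*(y + 2)*(y^2 - 3*y - 10) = (y - 5)*(y - 4)*(y - 3)*(y + 2)*(y + 2)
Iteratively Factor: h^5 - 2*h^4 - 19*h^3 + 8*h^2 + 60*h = (h + 3)*(h^4 - 5*h^3 - 4*h^2 + 20*h) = (h - 5)*(h + 3)*(h^3 - 4*h) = h*(h - 5)*(h + 3)*(h^2 - 4) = h*(h - 5)*(h - 2)*(h + 3)*(h + 2)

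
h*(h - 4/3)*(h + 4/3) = h^3 - 16*h/9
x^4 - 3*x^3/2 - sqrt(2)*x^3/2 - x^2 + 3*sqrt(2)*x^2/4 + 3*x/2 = x*(x - 3/2)*(x - sqrt(2))*(x + sqrt(2)/2)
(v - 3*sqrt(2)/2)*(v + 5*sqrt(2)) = v^2 + 7*sqrt(2)*v/2 - 15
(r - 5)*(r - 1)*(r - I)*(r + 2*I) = r^4 - 6*r^3 + I*r^3 + 7*r^2 - 6*I*r^2 - 12*r + 5*I*r + 10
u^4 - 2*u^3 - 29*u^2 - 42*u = u*(u - 7)*(u + 2)*(u + 3)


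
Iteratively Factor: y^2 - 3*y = (y)*(y - 3)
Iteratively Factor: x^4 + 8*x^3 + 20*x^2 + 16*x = (x + 2)*(x^3 + 6*x^2 + 8*x) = (x + 2)^2*(x^2 + 4*x) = (x + 2)^2*(x + 4)*(x)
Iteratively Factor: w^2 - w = (w)*(w - 1)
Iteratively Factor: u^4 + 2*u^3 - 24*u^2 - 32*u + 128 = (u - 4)*(u^3 + 6*u^2 - 32) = (u - 4)*(u + 4)*(u^2 + 2*u - 8) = (u - 4)*(u + 4)^2*(u - 2)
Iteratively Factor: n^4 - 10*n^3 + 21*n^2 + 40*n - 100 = (n - 5)*(n^3 - 5*n^2 - 4*n + 20) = (n - 5)*(n - 2)*(n^2 - 3*n - 10) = (n - 5)^2*(n - 2)*(n + 2)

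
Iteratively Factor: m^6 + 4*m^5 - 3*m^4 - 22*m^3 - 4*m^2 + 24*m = (m - 2)*(m^5 + 6*m^4 + 9*m^3 - 4*m^2 - 12*m) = (m - 2)*(m - 1)*(m^4 + 7*m^3 + 16*m^2 + 12*m) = (m - 2)*(m - 1)*(m + 3)*(m^3 + 4*m^2 + 4*m) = (m - 2)*(m - 1)*(m + 2)*(m + 3)*(m^2 + 2*m) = m*(m - 2)*(m - 1)*(m + 2)*(m + 3)*(m + 2)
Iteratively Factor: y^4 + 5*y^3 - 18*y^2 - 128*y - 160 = (y - 5)*(y^3 + 10*y^2 + 32*y + 32) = (y - 5)*(y + 4)*(y^2 + 6*y + 8) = (y - 5)*(y + 4)^2*(y + 2)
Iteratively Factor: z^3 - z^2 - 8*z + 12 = (z - 2)*(z^2 + z - 6) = (z - 2)^2*(z + 3)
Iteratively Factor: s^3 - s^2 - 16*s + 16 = (s - 4)*(s^2 + 3*s - 4) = (s - 4)*(s - 1)*(s + 4)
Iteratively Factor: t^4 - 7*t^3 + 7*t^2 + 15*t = (t)*(t^3 - 7*t^2 + 7*t + 15) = t*(t + 1)*(t^2 - 8*t + 15) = t*(t - 5)*(t + 1)*(t - 3)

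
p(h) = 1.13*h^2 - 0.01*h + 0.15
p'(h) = 2.26*h - 0.01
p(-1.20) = 1.79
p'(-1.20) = -2.72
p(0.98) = 1.23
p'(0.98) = 2.20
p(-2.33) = 6.31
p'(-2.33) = -5.28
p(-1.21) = 1.82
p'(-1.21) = -2.74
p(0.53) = 0.46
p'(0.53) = 1.19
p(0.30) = 0.25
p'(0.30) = 0.67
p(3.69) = 15.50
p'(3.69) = 8.33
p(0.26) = 0.22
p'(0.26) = 0.58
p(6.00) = 40.77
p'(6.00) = 13.55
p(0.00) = 0.15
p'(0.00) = -0.01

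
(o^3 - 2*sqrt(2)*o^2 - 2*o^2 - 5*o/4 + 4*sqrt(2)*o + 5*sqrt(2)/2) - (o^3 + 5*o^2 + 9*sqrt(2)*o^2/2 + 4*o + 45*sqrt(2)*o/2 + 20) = -13*sqrt(2)*o^2/2 - 7*o^2 - 37*sqrt(2)*o/2 - 21*o/4 - 20 + 5*sqrt(2)/2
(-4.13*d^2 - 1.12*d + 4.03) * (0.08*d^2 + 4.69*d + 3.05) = -0.3304*d^4 - 19.4593*d^3 - 17.5269*d^2 + 15.4847*d + 12.2915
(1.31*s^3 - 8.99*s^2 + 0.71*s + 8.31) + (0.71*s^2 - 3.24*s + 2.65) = 1.31*s^3 - 8.28*s^2 - 2.53*s + 10.96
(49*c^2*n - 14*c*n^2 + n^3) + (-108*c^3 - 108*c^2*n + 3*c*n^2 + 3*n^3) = -108*c^3 - 59*c^2*n - 11*c*n^2 + 4*n^3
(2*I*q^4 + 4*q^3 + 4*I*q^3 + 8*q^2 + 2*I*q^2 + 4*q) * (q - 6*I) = 2*I*q^5 + 16*q^4 + 4*I*q^4 + 32*q^3 - 22*I*q^3 + 16*q^2 - 48*I*q^2 - 24*I*q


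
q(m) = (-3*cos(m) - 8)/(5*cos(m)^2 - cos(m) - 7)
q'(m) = (10*sin(m)*cos(m) - sin(m))*(-3*cos(m) - 8)/(5*cos(m)^2 - cos(m) - 7)^2 + 3*sin(m)/(5*cos(m)^2 - cos(m) - 7) = (15*sin(m)^2 - 80*cos(m) - 28)*sin(m)/(-5*cos(m)^2 + cos(m) + 7)^2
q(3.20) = 4.91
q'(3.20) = -2.92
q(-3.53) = 2.92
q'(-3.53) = 5.69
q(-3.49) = 3.15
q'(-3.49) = 6.19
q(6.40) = 3.59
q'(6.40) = -1.33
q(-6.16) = 3.58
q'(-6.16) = -1.40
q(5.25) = 1.54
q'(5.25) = 1.29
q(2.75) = 2.90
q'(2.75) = 5.64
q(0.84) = 1.84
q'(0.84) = -1.84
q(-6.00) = 3.25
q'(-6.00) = -2.58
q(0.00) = 3.67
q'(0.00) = 0.00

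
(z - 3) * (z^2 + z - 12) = z^3 - 2*z^2 - 15*z + 36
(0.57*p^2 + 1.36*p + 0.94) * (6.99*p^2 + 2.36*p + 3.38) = 3.9843*p^4 + 10.8516*p^3 + 11.7068*p^2 + 6.8152*p + 3.1772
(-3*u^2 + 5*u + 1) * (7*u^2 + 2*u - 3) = -21*u^4 + 29*u^3 + 26*u^2 - 13*u - 3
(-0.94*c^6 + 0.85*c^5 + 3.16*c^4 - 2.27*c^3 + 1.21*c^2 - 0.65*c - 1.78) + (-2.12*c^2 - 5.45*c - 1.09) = -0.94*c^6 + 0.85*c^5 + 3.16*c^4 - 2.27*c^3 - 0.91*c^2 - 6.1*c - 2.87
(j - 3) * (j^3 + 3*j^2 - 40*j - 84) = j^4 - 49*j^2 + 36*j + 252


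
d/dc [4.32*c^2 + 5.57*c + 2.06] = 8.64*c + 5.57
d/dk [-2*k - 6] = -2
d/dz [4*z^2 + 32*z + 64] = 8*z + 32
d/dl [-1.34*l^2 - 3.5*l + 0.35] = -2.68*l - 3.5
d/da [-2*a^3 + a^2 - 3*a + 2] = -6*a^2 + 2*a - 3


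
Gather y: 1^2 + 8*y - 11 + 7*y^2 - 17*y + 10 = 7*y^2 - 9*y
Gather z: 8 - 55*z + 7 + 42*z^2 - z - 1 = 42*z^2 - 56*z + 14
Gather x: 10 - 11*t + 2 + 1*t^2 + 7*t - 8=t^2 - 4*t + 4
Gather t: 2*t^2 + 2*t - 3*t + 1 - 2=2*t^2 - t - 1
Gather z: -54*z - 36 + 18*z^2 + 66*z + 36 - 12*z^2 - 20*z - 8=6*z^2 - 8*z - 8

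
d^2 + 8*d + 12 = (d + 2)*(d + 6)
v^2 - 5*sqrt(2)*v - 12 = (v - 6*sqrt(2))*(v + sqrt(2))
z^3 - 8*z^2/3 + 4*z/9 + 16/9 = (z - 2)*(z - 4/3)*(z + 2/3)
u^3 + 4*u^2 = u^2*(u + 4)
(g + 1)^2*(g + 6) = g^3 + 8*g^2 + 13*g + 6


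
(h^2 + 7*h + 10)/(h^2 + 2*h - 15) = (h + 2)/(h - 3)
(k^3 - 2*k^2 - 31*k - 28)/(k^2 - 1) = (k^2 - 3*k - 28)/(k - 1)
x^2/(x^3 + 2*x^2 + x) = x/(x^2 + 2*x + 1)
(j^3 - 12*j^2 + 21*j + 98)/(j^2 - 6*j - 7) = (j^2 - 5*j - 14)/(j + 1)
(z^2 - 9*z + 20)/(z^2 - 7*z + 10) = (z - 4)/(z - 2)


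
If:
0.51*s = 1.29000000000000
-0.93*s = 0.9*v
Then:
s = 2.53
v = -2.61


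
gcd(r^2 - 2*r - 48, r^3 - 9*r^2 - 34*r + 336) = r^2 - 2*r - 48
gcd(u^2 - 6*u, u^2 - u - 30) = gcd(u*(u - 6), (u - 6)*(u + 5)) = u - 6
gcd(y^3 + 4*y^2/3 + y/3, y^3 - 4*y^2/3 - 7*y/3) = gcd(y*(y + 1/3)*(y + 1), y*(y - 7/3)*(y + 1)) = y^2 + y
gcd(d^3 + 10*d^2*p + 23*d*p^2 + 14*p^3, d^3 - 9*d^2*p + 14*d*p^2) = 1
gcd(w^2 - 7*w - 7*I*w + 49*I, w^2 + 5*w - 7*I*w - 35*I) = w - 7*I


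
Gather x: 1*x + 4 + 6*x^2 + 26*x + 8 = 6*x^2 + 27*x + 12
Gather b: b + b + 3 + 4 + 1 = 2*b + 8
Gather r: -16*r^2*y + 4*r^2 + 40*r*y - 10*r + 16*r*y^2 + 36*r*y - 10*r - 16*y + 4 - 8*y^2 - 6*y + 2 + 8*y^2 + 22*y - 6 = r^2*(4 - 16*y) + r*(16*y^2 + 76*y - 20)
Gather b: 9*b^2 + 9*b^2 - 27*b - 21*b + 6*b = 18*b^2 - 42*b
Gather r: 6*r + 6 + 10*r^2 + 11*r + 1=10*r^2 + 17*r + 7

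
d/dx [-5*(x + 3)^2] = -10*x - 30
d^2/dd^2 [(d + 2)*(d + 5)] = 2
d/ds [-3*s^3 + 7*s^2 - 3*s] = -9*s^2 + 14*s - 3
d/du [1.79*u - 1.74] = 1.79000000000000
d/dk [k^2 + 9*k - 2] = 2*k + 9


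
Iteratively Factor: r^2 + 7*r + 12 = (r + 4)*(r + 3)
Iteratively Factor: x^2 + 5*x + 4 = (x + 1)*(x + 4)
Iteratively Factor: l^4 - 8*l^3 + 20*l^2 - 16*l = (l - 2)*(l^3 - 6*l^2 + 8*l) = (l - 2)^2*(l^2 - 4*l) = (l - 4)*(l - 2)^2*(l)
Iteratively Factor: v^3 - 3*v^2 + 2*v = (v - 1)*(v^2 - 2*v) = (v - 2)*(v - 1)*(v)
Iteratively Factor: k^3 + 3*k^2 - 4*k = (k - 1)*(k^2 + 4*k) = (k - 1)*(k + 4)*(k)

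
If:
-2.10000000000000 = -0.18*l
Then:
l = 11.67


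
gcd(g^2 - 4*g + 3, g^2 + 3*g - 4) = g - 1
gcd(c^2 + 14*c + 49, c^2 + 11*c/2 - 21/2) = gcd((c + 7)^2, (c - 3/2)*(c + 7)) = c + 7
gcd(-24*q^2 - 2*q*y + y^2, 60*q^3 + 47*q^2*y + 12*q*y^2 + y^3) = 4*q + y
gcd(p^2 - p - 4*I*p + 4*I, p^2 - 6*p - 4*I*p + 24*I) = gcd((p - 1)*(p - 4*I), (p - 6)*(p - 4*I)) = p - 4*I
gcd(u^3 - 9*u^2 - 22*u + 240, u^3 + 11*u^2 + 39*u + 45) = u + 5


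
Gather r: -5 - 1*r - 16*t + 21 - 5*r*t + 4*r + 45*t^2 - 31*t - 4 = r*(3 - 5*t) + 45*t^2 - 47*t + 12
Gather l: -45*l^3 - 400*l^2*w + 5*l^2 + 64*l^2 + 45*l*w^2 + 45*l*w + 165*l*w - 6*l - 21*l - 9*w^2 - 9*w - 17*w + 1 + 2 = -45*l^3 + l^2*(69 - 400*w) + l*(45*w^2 + 210*w - 27) - 9*w^2 - 26*w + 3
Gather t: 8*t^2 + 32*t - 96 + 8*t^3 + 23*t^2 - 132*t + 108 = 8*t^3 + 31*t^2 - 100*t + 12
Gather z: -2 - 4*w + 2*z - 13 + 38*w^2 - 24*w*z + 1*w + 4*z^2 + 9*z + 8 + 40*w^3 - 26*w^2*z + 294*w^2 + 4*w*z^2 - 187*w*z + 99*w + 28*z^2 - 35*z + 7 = 40*w^3 + 332*w^2 + 96*w + z^2*(4*w + 32) + z*(-26*w^2 - 211*w - 24)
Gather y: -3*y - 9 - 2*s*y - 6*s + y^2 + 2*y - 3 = -6*s + y^2 + y*(-2*s - 1) - 12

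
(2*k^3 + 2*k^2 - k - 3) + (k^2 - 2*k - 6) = 2*k^3 + 3*k^2 - 3*k - 9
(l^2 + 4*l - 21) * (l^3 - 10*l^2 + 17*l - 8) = l^5 - 6*l^4 - 44*l^3 + 270*l^2 - 389*l + 168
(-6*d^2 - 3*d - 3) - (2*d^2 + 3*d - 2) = -8*d^2 - 6*d - 1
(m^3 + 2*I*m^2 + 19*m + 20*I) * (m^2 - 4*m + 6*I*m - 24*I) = m^5 - 4*m^4 + 8*I*m^4 + 7*m^3 - 32*I*m^3 - 28*m^2 + 134*I*m^2 - 120*m - 536*I*m + 480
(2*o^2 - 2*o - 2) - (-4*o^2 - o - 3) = 6*o^2 - o + 1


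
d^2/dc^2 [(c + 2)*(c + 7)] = 2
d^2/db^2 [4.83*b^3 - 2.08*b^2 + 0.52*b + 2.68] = 28.98*b - 4.16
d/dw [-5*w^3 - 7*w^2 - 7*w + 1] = -15*w^2 - 14*w - 7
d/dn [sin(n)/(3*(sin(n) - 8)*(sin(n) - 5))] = (cos(n)^2 + 39)*cos(n)/(3*(sin(n) - 8)^2*(sin(n) - 5)^2)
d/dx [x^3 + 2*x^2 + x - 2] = 3*x^2 + 4*x + 1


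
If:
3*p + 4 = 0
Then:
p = -4/3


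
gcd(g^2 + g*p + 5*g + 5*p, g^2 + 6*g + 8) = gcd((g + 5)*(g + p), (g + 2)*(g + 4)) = 1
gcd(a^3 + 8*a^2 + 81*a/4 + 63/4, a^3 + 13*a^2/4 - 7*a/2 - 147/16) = a^2 + 5*a + 21/4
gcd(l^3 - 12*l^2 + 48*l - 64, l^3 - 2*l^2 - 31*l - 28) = 1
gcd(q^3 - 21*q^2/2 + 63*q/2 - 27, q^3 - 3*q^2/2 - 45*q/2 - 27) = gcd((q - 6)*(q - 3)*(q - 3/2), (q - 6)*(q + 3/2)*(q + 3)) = q - 6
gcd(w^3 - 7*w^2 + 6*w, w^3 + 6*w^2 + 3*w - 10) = w - 1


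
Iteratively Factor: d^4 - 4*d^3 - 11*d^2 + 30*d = (d - 5)*(d^3 + d^2 - 6*d) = (d - 5)*(d - 2)*(d^2 + 3*d) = d*(d - 5)*(d - 2)*(d + 3)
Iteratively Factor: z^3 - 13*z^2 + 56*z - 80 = (z - 4)*(z^2 - 9*z + 20) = (z - 5)*(z - 4)*(z - 4)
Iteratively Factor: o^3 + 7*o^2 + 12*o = (o)*(o^2 + 7*o + 12) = o*(o + 3)*(o + 4)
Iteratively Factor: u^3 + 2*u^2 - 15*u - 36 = (u - 4)*(u^2 + 6*u + 9) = (u - 4)*(u + 3)*(u + 3)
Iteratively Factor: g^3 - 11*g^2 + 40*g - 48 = (g - 4)*(g^2 - 7*g + 12) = (g - 4)^2*(g - 3)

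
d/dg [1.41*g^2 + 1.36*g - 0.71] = 2.82*g + 1.36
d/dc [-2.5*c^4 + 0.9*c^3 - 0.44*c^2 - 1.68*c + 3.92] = -10.0*c^3 + 2.7*c^2 - 0.88*c - 1.68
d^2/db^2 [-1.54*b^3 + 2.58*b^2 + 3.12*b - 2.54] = 5.16 - 9.24*b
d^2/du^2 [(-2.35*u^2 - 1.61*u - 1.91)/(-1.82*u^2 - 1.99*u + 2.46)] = (-6.35653200000004*u^3 + 101.088624*u^2 + 84.75558*u + 76.436194)/(6.028568*u^6 + 19.775028*u^5 - 2.823366*u^4 - 45.577169*u^3 + 3.816198*u^2 + 36.128052*u - 14.886936)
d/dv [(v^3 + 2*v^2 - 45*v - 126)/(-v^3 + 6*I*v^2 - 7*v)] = (v^4*(2 + 6*I) - 104*v^3 + v^2*(-392 + 270*I) + 1512*I*v - 882)/(v^6 - 12*I*v^5 - 22*v^4 - 84*I*v^3 + 49*v^2)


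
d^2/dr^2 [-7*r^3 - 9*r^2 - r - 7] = -42*r - 18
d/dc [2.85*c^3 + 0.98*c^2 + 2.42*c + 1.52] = 8.55*c^2 + 1.96*c + 2.42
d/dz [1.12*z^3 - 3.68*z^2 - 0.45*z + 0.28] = 3.36*z^2 - 7.36*z - 0.45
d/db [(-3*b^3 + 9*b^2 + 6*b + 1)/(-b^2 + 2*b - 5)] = (3*b^4 - 12*b^3 + 69*b^2 - 88*b - 32)/(b^4 - 4*b^3 + 14*b^2 - 20*b + 25)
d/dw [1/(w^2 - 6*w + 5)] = 2*(3 - w)/(w^2 - 6*w + 5)^2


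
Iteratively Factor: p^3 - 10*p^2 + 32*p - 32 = (p - 4)*(p^2 - 6*p + 8) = (p - 4)*(p - 2)*(p - 4)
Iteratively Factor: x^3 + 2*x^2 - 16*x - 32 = (x + 4)*(x^2 - 2*x - 8) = (x + 2)*(x + 4)*(x - 4)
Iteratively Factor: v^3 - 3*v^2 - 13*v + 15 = (v - 5)*(v^2 + 2*v - 3) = (v - 5)*(v - 1)*(v + 3)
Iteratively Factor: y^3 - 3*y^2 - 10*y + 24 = (y - 4)*(y^2 + y - 6) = (y - 4)*(y - 2)*(y + 3)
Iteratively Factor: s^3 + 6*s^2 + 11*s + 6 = (s + 3)*(s^2 + 3*s + 2) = (s + 2)*(s + 3)*(s + 1)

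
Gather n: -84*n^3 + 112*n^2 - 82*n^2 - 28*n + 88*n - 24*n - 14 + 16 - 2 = -84*n^3 + 30*n^2 + 36*n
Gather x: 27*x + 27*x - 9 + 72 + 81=54*x + 144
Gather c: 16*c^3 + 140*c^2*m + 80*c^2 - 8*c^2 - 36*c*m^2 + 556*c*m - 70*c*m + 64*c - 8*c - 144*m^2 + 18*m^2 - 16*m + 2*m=16*c^3 + c^2*(140*m + 72) + c*(-36*m^2 + 486*m + 56) - 126*m^2 - 14*m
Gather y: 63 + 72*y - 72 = 72*y - 9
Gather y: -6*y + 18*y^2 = 18*y^2 - 6*y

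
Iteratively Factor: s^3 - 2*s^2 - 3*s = (s)*(s^2 - 2*s - 3) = s*(s + 1)*(s - 3)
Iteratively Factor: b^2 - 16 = (b - 4)*(b + 4)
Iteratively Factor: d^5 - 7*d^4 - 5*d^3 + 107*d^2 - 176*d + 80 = (d - 1)*(d^4 - 6*d^3 - 11*d^2 + 96*d - 80) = (d - 1)*(d + 4)*(d^3 - 10*d^2 + 29*d - 20) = (d - 5)*(d - 1)*(d + 4)*(d^2 - 5*d + 4) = (d - 5)*(d - 4)*(d - 1)*(d + 4)*(d - 1)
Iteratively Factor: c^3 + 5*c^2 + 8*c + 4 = (c + 2)*(c^2 + 3*c + 2) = (c + 2)^2*(c + 1)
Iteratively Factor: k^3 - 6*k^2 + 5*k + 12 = (k - 4)*(k^2 - 2*k - 3) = (k - 4)*(k + 1)*(k - 3)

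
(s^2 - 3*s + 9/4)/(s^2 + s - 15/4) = (2*s - 3)/(2*s + 5)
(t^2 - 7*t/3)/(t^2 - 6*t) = (t - 7/3)/(t - 6)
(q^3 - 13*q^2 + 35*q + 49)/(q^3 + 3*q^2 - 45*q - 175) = (q^2 - 6*q - 7)/(q^2 + 10*q + 25)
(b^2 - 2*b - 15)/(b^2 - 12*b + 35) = (b + 3)/(b - 7)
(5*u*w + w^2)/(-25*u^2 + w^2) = -w/(5*u - w)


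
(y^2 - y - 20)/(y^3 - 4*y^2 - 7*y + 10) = (y + 4)/(y^2 + y - 2)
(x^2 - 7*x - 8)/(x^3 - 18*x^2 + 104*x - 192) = (x + 1)/(x^2 - 10*x + 24)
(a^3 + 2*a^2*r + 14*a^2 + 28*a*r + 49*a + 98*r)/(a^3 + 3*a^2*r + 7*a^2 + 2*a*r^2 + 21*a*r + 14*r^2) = (a + 7)/(a + r)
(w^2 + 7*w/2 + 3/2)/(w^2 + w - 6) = (w + 1/2)/(w - 2)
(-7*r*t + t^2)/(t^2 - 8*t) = (-7*r + t)/(t - 8)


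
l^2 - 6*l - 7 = (l - 7)*(l + 1)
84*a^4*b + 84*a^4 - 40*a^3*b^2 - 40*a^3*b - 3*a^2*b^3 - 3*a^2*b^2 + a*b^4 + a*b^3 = (-7*a + b)*(-2*a + b)*(6*a + b)*(a*b + a)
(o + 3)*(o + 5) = o^2 + 8*o + 15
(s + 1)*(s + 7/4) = s^2 + 11*s/4 + 7/4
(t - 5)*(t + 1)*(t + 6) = t^3 + 2*t^2 - 29*t - 30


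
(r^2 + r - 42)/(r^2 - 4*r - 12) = (r + 7)/(r + 2)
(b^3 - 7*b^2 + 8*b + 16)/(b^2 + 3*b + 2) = (b^2 - 8*b + 16)/(b + 2)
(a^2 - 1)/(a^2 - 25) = (a^2 - 1)/(a^2 - 25)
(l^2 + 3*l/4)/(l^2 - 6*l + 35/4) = l*(4*l + 3)/(4*l^2 - 24*l + 35)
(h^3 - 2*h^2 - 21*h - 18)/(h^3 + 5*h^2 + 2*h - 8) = (h^3 - 2*h^2 - 21*h - 18)/(h^3 + 5*h^2 + 2*h - 8)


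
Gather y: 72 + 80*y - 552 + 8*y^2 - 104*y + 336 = 8*y^2 - 24*y - 144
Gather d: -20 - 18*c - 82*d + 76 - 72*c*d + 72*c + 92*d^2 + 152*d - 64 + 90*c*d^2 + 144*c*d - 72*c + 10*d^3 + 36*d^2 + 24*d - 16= -18*c + 10*d^3 + d^2*(90*c + 128) + d*(72*c + 94) - 24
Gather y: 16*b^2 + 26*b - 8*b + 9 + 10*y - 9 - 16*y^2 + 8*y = 16*b^2 + 18*b - 16*y^2 + 18*y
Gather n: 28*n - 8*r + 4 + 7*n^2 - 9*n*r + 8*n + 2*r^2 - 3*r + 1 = 7*n^2 + n*(36 - 9*r) + 2*r^2 - 11*r + 5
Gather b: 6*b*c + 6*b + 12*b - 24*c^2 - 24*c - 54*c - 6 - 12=b*(6*c + 18) - 24*c^2 - 78*c - 18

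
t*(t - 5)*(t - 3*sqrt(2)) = t^3 - 5*t^2 - 3*sqrt(2)*t^2 + 15*sqrt(2)*t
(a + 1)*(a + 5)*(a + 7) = a^3 + 13*a^2 + 47*a + 35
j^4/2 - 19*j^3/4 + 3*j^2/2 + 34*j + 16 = (j/2 + 1)*(j - 8)*(j - 4)*(j + 1/2)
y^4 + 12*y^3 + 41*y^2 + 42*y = y*(y + 2)*(y + 3)*(y + 7)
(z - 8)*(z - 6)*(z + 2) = z^3 - 12*z^2 + 20*z + 96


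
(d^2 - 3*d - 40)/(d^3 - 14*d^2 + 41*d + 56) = (d + 5)/(d^2 - 6*d - 7)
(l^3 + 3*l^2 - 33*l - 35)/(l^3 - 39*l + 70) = (l + 1)/(l - 2)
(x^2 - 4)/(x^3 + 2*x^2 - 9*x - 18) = (x - 2)/(x^2 - 9)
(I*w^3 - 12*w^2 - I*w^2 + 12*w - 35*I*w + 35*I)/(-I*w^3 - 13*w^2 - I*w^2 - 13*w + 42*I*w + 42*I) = (-w^3 + w^2*(1 - 12*I) + w*(35 + 12*I) - 35)/(w^3 + w^2*(1 - 13*I) - w*(42 + 13*I) - 42)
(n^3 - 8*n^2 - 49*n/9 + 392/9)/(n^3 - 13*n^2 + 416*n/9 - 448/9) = (3*n + 7)/(3*n - 8)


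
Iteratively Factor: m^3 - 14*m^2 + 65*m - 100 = (m - 5)*(m^2 - 9*m + 20) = (m - 5)^2*(m - 4)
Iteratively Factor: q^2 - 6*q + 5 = (q - 5)*(q - 1)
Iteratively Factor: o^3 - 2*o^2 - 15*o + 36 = (o - 3)*(o^2 + o - 12) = (o - 3)^2*(o + 4)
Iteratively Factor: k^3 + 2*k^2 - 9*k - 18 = (k - 3)*(k^2 + 5*k + 6) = (k - 3)*(k + 3)*(k + 2)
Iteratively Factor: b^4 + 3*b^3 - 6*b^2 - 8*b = (b - 2)*(b^3 + 5*b^2 + 4*b) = (b - 2)*(b + 4)*(b^2 + b) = (b - 2)*(b + 1)*(b + 4)*(b)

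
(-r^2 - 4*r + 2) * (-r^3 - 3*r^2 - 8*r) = r^5 + 7*r^4 + 18*r^3 + 26*r^2 - 16*r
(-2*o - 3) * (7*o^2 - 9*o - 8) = -14*o^3 - 3*o^2 + 43*o + 24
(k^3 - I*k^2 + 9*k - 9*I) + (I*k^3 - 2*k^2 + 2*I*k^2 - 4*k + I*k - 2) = k^3 + I*k^3 - 2*k^2 + I*k^2 + 5*k + I*k - 2 - 9*I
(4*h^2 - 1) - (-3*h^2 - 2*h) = 7*h^2 + 2*h - 1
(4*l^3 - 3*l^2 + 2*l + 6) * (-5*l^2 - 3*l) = -20*l^5 + 3*l^4 - l^3 - 36*l^2 - 18*l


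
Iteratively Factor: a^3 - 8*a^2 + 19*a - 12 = (a - 3)*(a^2 - 5*a + 4) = (a - 4)*(a - 3)*(a - 1)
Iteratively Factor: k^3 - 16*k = (k - 4)*(k^2 + 4*k) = k*(k - 4)*(k + 4)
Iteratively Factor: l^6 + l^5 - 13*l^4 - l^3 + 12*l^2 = (l)*(l^5 + l^4 - 13*l^3 - l^2 + 12*l) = l^2*(l^4 + l^3 - 13*l^2 - l + 12) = l^2*(l - 1)*(l^3 + 2*l^2 - 11*l - 12) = l^2*(l - 1)*(l + 1)*(l^2 + l - 12) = l^2*(l - 3)*(l - 1)*(l + 1)*(l + 4)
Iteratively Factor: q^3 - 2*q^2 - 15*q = (q)*(q^2 - 2*q - 15) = q*(q - 5)*(q + 3)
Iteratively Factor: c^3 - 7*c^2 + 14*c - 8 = (c - 2)*(c^2 - 5*c + 4) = (c - 2)*(c - 1)*(c - 4)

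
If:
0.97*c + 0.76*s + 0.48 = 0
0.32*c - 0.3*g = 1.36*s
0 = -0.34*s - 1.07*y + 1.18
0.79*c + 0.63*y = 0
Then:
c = -0.79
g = -2.52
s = 0.37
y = 0.98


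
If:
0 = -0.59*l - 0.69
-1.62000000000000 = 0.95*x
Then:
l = -1.17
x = -1.71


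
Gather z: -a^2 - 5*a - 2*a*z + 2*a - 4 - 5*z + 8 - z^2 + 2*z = -a^2 - 3*a - z^2 + z*(-2*a - 3) + 4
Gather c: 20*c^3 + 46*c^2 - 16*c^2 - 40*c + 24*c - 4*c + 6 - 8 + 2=20*c^3 + 30*c^2 - 20*c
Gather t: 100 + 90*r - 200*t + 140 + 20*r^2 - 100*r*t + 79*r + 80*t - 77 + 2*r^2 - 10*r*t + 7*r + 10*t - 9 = 22*r^2 + 176*r + t*(-110*r - 110) + 154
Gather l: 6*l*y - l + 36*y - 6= l*(6*y - 1) + 36*y - 6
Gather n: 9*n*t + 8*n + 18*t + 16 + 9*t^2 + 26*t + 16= n*(9*t + 8) + 9*t^2 + 44*t + 32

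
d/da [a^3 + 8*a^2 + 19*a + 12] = 3*a^2 + 16*a + 19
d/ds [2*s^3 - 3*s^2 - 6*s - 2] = 6*s^2 - 6*s - 6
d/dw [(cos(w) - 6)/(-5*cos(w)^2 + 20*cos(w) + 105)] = (sin(w)^2 + 12*cos(w) - 46)*sin(w)/(5*(sin(w)^2 + 4*cos(w) + 20)^2)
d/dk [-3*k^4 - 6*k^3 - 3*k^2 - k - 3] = -12*k^3 - 18*k^2 - 6*k - 1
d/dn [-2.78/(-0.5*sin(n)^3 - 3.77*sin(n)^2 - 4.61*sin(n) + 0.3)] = (-20.9612*sin(n) + 2.085*cos(2*n) - 14.9008)*cos(n)/(0.5*sin(n)^3 + 3.77*sin(n)^2 + 4.61*sin(n) - 0.3)^2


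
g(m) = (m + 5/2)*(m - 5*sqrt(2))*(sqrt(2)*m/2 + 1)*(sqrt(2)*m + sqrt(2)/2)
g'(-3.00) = -62.48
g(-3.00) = 19.96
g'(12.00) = 5109.87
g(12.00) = 11983.84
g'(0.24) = -49.82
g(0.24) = -22.91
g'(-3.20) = -85.15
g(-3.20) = 34.67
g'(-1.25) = 6.96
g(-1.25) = 1.28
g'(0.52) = -65.41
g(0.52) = -39.03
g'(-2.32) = -10.58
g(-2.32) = -2.79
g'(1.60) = -123.40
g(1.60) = -141.99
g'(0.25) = -50.37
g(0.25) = -23.41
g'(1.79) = -131.75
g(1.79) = -166.24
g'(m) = sqrt(2)*(m + 5/2)*(m - 5*sqrt(2))*(sqrt(2)*m/2 + 1) + sqrt(2)*(m + 5/2)*(m - 5*sqrt(2))*(sqrt(2)*m + sqrt(2)/2)/2 + (m + 5/2)*(sqrt(2)*m/2 + 1)*(sqrt(2)*m + sqrt(2)/2) + (m - 5*sqrt(2))*(sqrt(2)*m/2 + 1)*(sqrt(2)*m + sqrt(2)/2)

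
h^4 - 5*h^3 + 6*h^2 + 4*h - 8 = (h - 2)^3*(h + 1)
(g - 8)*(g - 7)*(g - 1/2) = g^3 - 31*g^2/2 + 127*g/2 - 28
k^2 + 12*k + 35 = (k + 5)*(k + 7)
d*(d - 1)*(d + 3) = d^3 + 2*d^2 - 3*d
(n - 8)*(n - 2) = n^2 - 10*n + 16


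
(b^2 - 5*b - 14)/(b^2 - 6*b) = (b^2 - 5*b - 14)/(b*(b - 6))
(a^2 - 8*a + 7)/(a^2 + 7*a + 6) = (a^2 - 8*a + 7)/(a^2 + 7*a + 6)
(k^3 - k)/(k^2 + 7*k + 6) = k*(k - 1)/(k + 6)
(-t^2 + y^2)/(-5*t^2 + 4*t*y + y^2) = (t + y)/(5*t + y)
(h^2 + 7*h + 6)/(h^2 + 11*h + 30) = (h + 1)/(h + 5)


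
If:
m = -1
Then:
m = -1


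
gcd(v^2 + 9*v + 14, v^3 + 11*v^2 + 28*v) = v + 7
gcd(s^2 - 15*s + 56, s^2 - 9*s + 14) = s - 7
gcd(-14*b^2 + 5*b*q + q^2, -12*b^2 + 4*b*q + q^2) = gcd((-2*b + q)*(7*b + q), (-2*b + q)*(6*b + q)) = -2*b + q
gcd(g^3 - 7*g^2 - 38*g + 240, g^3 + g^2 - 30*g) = g^2 + g - 30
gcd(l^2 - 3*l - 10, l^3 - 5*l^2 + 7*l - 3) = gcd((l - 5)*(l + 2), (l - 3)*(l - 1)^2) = 1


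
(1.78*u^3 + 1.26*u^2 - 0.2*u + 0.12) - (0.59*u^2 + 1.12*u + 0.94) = 1.78*u^3 + 0.67*u^2 - 1.32*u - 0.82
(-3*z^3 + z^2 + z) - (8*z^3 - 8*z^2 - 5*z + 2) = -11*z^3 + 9*z^2 + 6*z - 2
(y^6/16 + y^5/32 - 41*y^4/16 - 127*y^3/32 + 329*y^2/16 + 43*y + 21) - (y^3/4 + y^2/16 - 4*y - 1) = y^6/16 + y^5/32 - 41*y^4/16 - 135*y^3/32 + 41*y^2/2 + 47*y + 22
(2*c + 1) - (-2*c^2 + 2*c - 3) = 2*c^2 + 4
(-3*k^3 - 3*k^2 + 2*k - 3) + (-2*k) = -3*k^3 - 3*k^2 - 3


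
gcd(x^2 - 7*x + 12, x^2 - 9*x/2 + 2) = x - 4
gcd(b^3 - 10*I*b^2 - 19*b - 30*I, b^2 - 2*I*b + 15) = b - 5*I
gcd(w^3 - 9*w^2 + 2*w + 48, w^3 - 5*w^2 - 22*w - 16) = w^2 - 6*w - 16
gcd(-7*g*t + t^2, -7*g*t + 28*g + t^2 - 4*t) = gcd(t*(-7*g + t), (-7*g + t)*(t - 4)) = -7*g + t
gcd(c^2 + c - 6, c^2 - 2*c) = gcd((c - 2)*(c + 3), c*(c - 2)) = c - 2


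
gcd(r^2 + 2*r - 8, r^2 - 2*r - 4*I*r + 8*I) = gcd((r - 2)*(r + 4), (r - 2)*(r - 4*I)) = r - 2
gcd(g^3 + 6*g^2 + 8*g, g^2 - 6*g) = g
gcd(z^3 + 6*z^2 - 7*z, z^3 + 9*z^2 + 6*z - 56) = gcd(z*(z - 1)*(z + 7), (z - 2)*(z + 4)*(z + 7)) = z + 7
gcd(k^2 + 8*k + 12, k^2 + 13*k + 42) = k + 6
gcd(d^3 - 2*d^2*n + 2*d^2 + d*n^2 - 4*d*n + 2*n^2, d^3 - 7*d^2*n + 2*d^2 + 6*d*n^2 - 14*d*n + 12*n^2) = d^2 - d*n + 2*d - 2*n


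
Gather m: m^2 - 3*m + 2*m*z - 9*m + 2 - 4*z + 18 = m^2 + m*(2*z - 12) - 4*z + 20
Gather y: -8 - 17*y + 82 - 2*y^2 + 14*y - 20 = -2*y^2 - 3*y + 54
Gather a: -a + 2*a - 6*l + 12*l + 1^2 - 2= a + 6*l - 1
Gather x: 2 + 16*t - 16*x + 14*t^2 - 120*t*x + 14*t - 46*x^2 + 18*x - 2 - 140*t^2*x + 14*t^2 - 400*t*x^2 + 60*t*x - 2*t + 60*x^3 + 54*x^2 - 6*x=28*t^2 + 28*t + 60*x^3 + x^2*(8 - 400*t) + x*(-140*t^2 - 60*t - 4)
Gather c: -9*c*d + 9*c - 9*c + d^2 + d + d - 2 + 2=-9*c*d + d^2 + 2*d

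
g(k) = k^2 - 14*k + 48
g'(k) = 2*k - 14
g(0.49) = 41.38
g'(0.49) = -13.02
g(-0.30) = 52.29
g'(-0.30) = -14.60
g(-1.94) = 78.92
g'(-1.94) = -17.88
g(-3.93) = 118.46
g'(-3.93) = -21.86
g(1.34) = 31.04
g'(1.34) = -11.32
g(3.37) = 12.18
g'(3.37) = -7.26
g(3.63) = 10.36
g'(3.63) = -6.74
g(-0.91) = 61.57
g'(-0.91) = -15.82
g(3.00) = 15.00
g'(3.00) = -8.00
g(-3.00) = 99.00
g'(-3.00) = -20.00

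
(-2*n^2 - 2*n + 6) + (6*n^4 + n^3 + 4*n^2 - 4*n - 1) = 6*n^4 + n^3 + 2*n^2 - 6*n + 5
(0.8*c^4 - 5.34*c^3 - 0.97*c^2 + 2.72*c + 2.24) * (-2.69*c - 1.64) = -2.152*c^5 + 13.0526*c^4 + 11.3669*c^3 - 5.726*c^2 - 10.4864*c - 3.6736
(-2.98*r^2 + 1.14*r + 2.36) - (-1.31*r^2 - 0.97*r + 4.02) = -1.67*r^2 + 2.11*r - 1.66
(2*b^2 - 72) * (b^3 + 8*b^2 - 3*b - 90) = 2*b^5 + 16*b^4 - 78*b^3 - 756*b^2 + 216*b + 6480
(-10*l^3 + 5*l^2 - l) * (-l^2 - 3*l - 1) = 10*l^5 + 25*l^4 - 4*l^3 - 2*l^2 + l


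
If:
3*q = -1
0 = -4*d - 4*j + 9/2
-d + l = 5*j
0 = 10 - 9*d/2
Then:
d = 20/9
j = -79/72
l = -235/72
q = -1/3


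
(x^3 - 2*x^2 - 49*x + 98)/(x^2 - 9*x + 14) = x + 7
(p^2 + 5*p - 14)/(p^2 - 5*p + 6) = (p + 7)/(p - 3)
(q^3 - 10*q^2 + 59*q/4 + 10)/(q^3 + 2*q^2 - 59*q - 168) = (q^2 - 2*q - 5/4)/(q^2 + 10*q + 21)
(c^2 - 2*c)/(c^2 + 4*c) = (c - 2)/(c + 4)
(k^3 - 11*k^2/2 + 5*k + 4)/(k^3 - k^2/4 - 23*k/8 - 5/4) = 4*(k - 4)/(4*k + 5)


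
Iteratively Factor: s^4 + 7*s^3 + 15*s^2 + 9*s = (s + 1)*(s^3 + 6*s^2 + 9*s) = (s + 1)*(s + 3)*(s^2 + 3*s) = (s + 1)*(s + 3)^2*(s)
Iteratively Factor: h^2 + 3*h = (h)*(h + 3)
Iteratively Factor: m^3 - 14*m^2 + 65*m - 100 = (m - 5)*(m^2 - 9*m + 20) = (m - 5)^2*(m - 4)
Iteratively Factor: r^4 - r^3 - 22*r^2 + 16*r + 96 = (r - 3)*(r^3 + 2*r^2 - 16*r - 32) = (r - 4)*(r - 3)*(r^2 + 6*r + 8) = (r - 4)*(r - 3)*(r + 4)*(r + 2)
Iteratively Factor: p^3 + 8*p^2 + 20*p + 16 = (p + 2)*(p^2 + 6*p + 8) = (p + 2)^2*(p + 4)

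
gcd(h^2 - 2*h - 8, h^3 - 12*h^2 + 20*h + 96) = h + 2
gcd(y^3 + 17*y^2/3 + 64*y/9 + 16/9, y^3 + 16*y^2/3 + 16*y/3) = y^2 + 16*y/3 + 16/3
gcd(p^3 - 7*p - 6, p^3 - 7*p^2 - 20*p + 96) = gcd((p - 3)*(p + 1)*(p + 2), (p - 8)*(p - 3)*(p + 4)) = p - 3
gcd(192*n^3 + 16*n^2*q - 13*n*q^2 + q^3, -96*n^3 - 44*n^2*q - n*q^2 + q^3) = -24*n^2 - 5*n*q + q^2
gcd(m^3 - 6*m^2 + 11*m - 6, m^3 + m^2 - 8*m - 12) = m - 3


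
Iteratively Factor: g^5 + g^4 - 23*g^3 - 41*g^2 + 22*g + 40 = (g - 5)*(g^4 + 6*g^3 + 7*g^2 - 6*g - 8) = (g - 5)*(g + 2)*(g^3 + 4*g^2 - g - 4) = (g - 5)*(g - 1)*(g + 2)*(g^2 + 5*g + 4) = (g - 5)*(g - 1)*(g + 1)*(g + 2)*(g + 4)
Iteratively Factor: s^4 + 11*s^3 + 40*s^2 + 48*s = (s + 4)*(s^3 + 7*s^2 + 12*s) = s*(s + 4)*(s^2 + 7*s + 12) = s*(s + 4)^2*(s + 3)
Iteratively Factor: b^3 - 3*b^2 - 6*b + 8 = (b - 4)*(b^2 + b - 2) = (b - 4)*(b - 1)*(b + 2)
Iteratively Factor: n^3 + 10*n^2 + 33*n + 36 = (n + 4)*(n^2 + 6*n + 9) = (n + 3)*(n + 4)*(n + 3)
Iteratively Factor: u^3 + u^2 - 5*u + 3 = (u - 1)*(u^2 + 2*u - 3) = (u - 1)*(u + 3)*(u - 1)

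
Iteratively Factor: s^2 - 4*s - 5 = (s + 1)*(s - 5)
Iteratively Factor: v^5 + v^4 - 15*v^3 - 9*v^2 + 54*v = (v + 3)*(v^4 - 2*v^3 - 9*v^2 + 18*v) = (v - 2)*(v + 3)*(v^3 - 9*v) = (v - 2)*(v + 3)^2*(v^2 - 3*v) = v*(v - 2)*(v + 3)^2*(v - 3)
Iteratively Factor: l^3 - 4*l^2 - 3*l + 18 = (l + 2)*(l^2 - 6*l + 9) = (l - 3)*(l + 2)*(l - 3)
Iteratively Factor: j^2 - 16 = (j - 4)*(j + 4)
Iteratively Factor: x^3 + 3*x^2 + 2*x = (x + 1)*(x^2 + 2*x) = (x + 1)*(x + 2)*(x)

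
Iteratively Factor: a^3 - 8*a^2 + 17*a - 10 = (a - 1)*(a^2 - 7*a + 10) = (a - 2)*(a - 1)*(a - 5)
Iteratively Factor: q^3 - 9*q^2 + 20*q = (q - 4)*(q^2 - 5*q) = (q - 5)*(q - 4)*(q)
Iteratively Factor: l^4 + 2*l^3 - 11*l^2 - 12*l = (l + 4)*(l^3 - 2*l^2 - 3*l) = l*(l + 4)*(l^2 - 2*l - 3) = l*(l - 3)*(l + 4)*(l + 1)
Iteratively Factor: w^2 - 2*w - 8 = (w - 4)*(w + 2)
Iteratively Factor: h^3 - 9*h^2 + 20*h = (h - 4)*(h^2 - 5*h) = (h - 5)*(h - 4)*(h)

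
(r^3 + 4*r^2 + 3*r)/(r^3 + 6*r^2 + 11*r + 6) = r/(r + 2)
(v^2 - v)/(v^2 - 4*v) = (v - 1)/(v - 4)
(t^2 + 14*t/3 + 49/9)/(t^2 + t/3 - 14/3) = (t + 7/3)/(t - 2)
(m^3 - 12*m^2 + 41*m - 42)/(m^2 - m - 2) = (m^2 - 10*m + 21)/(m + 1)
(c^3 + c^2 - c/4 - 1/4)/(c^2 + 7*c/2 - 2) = (2*c^2 + 3*c + 1)/(2*(c + 4))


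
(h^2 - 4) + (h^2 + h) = 2*h^2 + h - 4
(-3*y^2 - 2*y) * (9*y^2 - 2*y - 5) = -27*y^4 - 12*y^3 + 19*y^2 + 10*y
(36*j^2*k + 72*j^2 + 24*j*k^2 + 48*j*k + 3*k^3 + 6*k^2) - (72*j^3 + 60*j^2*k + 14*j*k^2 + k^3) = -72*j^3 - 24*j^2*k + 72*j^2 + 10*j*k^2 + 48*j*k + 2*k^3 + 6*k^2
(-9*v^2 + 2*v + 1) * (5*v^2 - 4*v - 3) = -45*v^4 + 46*v^3 + 24*v^2 - 10*v - 3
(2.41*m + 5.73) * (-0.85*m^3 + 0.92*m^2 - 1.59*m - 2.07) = -2.0485*m^4 - 2.6533*m^3 + 1.4397*m^2 - 14.0994*m - 11.8611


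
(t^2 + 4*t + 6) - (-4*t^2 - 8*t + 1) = 5*t^2 + 12*t + 5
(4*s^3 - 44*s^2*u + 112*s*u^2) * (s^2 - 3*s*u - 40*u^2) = 4*s^5 - 56*s^4*u + 84*s^3*u^2 + 1424*s^2*u^3 - 4480*s*u^4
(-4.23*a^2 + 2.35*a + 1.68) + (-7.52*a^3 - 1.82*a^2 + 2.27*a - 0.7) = -7.52*a^3 - 6.05*a^2 + 4.62*a + 0.98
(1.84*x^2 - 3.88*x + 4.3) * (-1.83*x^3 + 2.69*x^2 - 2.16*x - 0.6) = -3.3672*x^5 + 12.05*x^4 - 22.2806*x^3 + 18.8438*x^2 - 6.96*x - 2.58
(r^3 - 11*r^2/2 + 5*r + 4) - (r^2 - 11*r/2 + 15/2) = r^3 - 13*r^2/2 + 21*r/2 - 7/2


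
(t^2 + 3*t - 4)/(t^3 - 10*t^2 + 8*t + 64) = (t^2 + 3*t - 4)/(t^3 - 10*t^2 + 8*t + 64)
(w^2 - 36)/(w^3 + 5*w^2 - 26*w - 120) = (w - 6)/(w^2 - w - 20)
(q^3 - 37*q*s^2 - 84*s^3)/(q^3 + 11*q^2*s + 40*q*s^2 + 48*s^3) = (q - 7*s)/(q + 4*s)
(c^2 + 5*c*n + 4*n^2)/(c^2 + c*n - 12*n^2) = (c + n)/(c - 3*n)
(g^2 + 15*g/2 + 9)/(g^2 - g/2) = (2*g^2 + 15*g + 18)/(g*(2*g - 1))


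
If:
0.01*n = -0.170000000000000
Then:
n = -17.00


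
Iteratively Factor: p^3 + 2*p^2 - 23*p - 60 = (p - 5)*(p^2 + 7*p + 12) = (p - 5)*(p + 4)*(p + 3)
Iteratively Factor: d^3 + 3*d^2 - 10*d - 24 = (d + 2)*(d^2 + d - 12) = (d - 3)*(d + 2)*(d + 4)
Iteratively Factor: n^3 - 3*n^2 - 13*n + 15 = (n - 1)*(n^2 - 2*n - 15) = (n - 5)*(n - 1)*(n + 3)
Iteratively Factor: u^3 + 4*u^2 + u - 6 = (u - 1)*(u^2 + 5*u + 6) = (u - 1)*(u + 3)*(u + 2)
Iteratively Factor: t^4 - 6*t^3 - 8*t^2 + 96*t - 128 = (t - 4)*(t^3 - 2*t^2 - 16*t + 32) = (t - 4)*(t + 4)*(t^2 - 6*t + 8) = (t - 4)^2*(t + 4)*(t - 2)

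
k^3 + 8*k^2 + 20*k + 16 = (k + 2)^2*(k + 4)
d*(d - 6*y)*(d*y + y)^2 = d^4*y^2 - 6*d^3*y^3 + 2*d^3*y^2 - 12*d^2*y^3 + d^2*y^2 - 6*d*y^3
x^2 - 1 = (x - 1)*(x + 1)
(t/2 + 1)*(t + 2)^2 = t^3/2 + 3*t^2 + 6*t + 4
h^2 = h^2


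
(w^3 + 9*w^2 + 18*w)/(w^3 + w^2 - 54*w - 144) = w/(w - 8)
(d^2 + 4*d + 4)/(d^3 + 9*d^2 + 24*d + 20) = 1/(d + 5)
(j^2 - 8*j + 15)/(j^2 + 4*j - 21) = (j - 5)/(j + 7)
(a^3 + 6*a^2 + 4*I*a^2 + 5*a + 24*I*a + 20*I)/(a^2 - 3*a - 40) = (a^2 + a*(1 + 4*I) + 4*I)/(a - 8)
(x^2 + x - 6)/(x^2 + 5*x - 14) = (x + 3)/(x + 7)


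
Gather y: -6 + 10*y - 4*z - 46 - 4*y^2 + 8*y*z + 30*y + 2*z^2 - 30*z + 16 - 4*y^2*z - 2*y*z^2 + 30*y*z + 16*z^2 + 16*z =y^2*(-4*z - 4) + y*(-2*z^2 + 38*z + 40) + 18*z^2 - 18*z - 36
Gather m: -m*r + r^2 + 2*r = -m*r + r^2 + 2*r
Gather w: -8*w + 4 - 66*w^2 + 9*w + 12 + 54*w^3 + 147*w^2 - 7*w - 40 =54*w^3 + 81*w^2 - 6*w - 24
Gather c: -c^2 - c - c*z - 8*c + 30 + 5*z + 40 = -c^2 + c*(-z - 9) + 5*z + 70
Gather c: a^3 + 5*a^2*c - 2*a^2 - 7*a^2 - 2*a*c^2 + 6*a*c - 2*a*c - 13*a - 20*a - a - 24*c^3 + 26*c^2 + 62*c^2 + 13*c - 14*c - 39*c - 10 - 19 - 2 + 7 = a^3 - 9*a^2 - 34*a - 24*c^3 + c^2*(88 - 2*a) + c*(5*a^2 + 4*a - 40) - 24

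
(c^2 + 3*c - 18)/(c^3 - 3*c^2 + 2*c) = (c^2 + 3*c - 18)/(c*(c^2 - 3*c + 2))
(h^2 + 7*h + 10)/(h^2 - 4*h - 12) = (h + 5)/(h - 6)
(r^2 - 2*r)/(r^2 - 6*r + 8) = r/(r - 4)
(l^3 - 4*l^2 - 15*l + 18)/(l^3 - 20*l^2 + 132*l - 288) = (l^2 + 2*l - 3)/(l^2 - 14*l + 48)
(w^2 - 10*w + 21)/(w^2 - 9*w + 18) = (w - 7)/(w - 6)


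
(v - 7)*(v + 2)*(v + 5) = v^3 - 39*v - 70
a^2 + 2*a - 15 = (a - 3)*(a + 5)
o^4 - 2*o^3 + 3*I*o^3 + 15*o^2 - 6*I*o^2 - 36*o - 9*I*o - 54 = (o - 3)*(o + 1)*(o - 3*I)*(o + 6*I)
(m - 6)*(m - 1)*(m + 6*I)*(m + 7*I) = m^4 - 7*m^3 + 13*I*m^3 - 36*m^2 - 91*I*m^2 + 294*m + 78*I*m - 252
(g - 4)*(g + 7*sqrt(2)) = g^2 - 4*g + 7*sqrt(2)*g - 28*sqrt(2)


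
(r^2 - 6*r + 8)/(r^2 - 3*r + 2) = (r - 4)/(r - 1)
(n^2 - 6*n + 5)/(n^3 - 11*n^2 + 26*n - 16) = (n - 5)/(n^2 - 10*n + 16)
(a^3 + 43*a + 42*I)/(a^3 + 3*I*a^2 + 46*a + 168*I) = (a + I)/(a + 4*I)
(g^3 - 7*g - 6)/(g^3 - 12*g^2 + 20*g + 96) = (g^2 - 2*g - 3)/(g^2 - 14*g + 48)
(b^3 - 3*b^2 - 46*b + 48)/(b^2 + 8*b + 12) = (b^2 - 9*b + 8)/(b + 2)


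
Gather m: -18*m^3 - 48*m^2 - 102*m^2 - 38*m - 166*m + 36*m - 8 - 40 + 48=-18*m^3 - 150*m^2 - 168*m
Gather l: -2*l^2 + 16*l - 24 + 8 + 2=-2*l^2 + 16*l - 14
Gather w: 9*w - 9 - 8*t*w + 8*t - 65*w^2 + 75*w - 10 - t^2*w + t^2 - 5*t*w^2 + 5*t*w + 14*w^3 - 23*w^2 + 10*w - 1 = t^2 + 8*t + 14*w^3 + w^2*(-5*t - 88) + w*(-t^2 - 3*t + 94) - 20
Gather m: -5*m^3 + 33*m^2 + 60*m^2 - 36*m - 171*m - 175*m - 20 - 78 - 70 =-5*m^3 + 93*m^2 - 382*m - 168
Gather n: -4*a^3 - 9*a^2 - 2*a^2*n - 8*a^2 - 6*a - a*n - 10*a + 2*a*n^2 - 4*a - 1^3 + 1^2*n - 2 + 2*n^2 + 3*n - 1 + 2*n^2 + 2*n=-4*a^3 - 17*a^2 - 20*a + n^2*(2*a + 4) + n*(-2*a^2 - a + 6) - 4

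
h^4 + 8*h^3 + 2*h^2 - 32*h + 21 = (h - 1)^2*(h + 3)*(h + 7)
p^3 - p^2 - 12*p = p*(p - 4)*(p + 3)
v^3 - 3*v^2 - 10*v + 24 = (v - 4)*(v - 2)*(v + 3)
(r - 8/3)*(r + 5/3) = r^2 - r - 40/9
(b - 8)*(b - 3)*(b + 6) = b^3 - 5*b^2 - 42*b + 144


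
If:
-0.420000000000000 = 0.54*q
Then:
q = -0.78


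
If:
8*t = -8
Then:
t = -1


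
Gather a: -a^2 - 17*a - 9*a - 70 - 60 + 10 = -a^2 - 26*a - 120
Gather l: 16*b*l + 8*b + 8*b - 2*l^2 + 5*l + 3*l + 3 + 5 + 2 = 16*b - 2*l^2 + l*(16*b + 8) + 10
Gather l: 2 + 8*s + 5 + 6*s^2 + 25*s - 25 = 6*s^2 + 33*s - 18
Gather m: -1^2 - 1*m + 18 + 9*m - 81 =8*m - 64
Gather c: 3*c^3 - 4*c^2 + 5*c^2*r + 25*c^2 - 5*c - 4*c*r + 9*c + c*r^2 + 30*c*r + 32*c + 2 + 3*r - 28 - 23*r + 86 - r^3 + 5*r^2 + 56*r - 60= 3*c^3 + c^2*(5*r + 21) + c*(r^2 + 26*r + 36) - r^3 + 5*r^2 + 36*r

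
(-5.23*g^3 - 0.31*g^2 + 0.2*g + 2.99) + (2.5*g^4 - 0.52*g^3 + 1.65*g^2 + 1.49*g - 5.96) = 2.5*g^4 - 5.75*g^3 + 1.34*g^2 + 1.69*g - 2.97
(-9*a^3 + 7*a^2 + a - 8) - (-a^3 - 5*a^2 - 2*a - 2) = -8*a^3 + 12*a^2 + 3*a - 6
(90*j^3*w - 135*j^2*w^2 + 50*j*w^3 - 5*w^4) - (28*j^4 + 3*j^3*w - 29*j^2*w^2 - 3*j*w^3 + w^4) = -28*j^4 + 87*j^3*w - 106*j^2*w^2 + 53*j*w^3 - 6*w^4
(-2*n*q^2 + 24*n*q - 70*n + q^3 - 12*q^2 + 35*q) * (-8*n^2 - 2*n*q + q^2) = 16*n^3*q^2 - 192*n^3*q + 560*n^3 - 4*n^2*q^3 + 48*n^2*q^2 - 140*n^2*q - 4*n*q^4 + 48*n*q^3 - 140*n*q^2 + q^5 - 12*q^4 + 35*q^3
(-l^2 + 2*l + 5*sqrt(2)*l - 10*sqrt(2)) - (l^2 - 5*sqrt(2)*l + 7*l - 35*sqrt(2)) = -2*l^2 - 5*l + 10*sqrt(2)*l + 25*sqrt(2)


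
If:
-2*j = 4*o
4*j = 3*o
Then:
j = 0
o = 0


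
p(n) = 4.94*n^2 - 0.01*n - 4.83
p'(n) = 9.88*n - 0.01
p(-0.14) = -4.73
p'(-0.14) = -1.39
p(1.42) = 5.12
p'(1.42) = 14.02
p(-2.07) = 16.36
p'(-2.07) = -20.46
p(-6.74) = 219.65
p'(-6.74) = -66.60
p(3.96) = 72.60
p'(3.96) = 39.11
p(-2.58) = 28.08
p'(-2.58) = -25.50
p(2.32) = 21.74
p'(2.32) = 22.91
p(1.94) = 13.74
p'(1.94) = 19.16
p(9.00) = 395.22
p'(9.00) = 88.91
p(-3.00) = 39.66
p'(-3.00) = -29.65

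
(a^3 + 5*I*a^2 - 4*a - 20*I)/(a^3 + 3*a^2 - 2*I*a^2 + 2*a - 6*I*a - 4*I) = (a^2 + a*(-2 + 5*I) - 10*I)/(a^2 + a*(1 - 2*I) - 2*I)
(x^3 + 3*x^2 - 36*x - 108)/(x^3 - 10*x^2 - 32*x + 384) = (x^2 - 3*x - 18)/(x^2 - 16*x + 64)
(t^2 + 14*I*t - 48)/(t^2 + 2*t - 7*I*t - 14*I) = (t^2 + 14*I*t - 48)/(t^2 + t*(2 - 7*I) - 14*I)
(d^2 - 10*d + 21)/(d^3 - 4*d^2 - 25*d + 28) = (d - 3)/(d^2 + 3*d - 4)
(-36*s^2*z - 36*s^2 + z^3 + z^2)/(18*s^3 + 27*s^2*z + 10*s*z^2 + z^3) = (-6*s*z - 6*s + z^2 + z)/(3*s^2 + 4*s*z + z^2)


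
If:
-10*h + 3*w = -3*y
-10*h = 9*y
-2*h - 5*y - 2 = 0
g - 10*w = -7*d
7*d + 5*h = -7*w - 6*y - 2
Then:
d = -297/112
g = 697/16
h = 9/16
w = 5/2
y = -5/8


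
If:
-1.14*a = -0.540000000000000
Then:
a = 0.47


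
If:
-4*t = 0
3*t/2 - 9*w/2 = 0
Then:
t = 0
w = 0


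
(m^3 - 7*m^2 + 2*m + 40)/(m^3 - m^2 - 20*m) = (m^2 - 2*m - 8)/(m*(m + 4))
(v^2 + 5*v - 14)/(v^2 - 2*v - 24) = (-v^2 - 5*v + 14)/(-v^2 + 2*v + 24)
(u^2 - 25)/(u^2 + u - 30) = (u + 5)/(u + 6)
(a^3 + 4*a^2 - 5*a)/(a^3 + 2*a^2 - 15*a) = (a - 1)/(a - 3)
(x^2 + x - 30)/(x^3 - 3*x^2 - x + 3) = (x^2 + x - 30)/(x^3 - 3*x^2 - x + 3)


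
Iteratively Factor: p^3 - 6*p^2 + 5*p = (p)*(p^2 - 6*p + 5) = p*(p - 1)*(p - 5)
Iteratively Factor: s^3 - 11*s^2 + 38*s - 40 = (s - 2)*(s^2 - 9*s + 20) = (s - 5)*(s - 2)*(s - 4)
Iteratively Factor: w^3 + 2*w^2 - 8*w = (w + 4)*(w^2 - 2*w) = w*(w + 4)*(w - 2)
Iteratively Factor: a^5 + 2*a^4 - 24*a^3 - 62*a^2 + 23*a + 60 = (a - 5)*(a^4 + 7*a^3 + 11*a^2 - 7*a - 12) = (a - 5)*(a - 1)*(a^3 + 8*a^2 + 19*a + 12) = (a - 5)*(a - 1)*(a + 3)*(a^2 + 5*a + 4) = (a - 5)*(a - 1)*(a + 1)*(a + 3)*(a + 4)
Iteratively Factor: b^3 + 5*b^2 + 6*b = (b + 3)*(b^2 + 2*b) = b*(b + 3)*(b + 2)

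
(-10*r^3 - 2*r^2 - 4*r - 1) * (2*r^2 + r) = -20*r^5 - 14*r^4 - 10*r^3 - 6*r^2 - r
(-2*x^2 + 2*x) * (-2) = 4*x^2 - 4*x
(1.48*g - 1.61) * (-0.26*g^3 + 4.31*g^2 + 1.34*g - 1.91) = -0.3848*g^4 + 6.7974*g^3 - 4.9559*g^2 - 4.9842*g + 3.0751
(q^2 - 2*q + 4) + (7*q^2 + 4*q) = 8*q^2 + 2*q + 4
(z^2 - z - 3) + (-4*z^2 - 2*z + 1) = -3*z^2 - 3*z - 2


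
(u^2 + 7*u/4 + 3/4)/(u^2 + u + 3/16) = 4*(u + 1)/(4*u + 1)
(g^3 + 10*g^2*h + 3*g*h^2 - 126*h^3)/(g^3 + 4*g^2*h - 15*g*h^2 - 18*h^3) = (g + 7*h)/(g + h)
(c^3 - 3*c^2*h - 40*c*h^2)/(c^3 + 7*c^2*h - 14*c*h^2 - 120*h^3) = c*(c - 8*h)/(c^2 + 2*c*h - 24*h^2)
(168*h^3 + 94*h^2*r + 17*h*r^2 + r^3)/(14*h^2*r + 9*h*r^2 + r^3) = (24*h^2 + 10*h*r + r^2)/(r*(2*h + r))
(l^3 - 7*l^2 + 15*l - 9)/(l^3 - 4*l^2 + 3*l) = (l - 3)/l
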